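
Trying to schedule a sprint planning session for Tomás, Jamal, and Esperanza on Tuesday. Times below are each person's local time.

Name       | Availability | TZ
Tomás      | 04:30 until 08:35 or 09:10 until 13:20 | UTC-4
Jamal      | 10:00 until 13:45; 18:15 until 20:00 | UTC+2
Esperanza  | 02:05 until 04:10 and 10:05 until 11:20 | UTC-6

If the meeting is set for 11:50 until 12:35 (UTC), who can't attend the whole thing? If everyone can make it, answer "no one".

Esperanza, Jamal

Tomás in UTC: 08:30-12:35, 13:10-17:20 (add 4h to convert from UTC-4).
Jamal in UTC: 08:00-11:45, 16:15-18:00 (subtract 2h to convert from UTC+2).
Esperanza in UTC: 08:05-10:10, 16:05-17:20 (add 6h to convert from UTC-6).
Tomás: free for 11:50-12:35. Jamal: not fully free for 11:50-12:35. Esperanza: not fully free for 11:50-12:35.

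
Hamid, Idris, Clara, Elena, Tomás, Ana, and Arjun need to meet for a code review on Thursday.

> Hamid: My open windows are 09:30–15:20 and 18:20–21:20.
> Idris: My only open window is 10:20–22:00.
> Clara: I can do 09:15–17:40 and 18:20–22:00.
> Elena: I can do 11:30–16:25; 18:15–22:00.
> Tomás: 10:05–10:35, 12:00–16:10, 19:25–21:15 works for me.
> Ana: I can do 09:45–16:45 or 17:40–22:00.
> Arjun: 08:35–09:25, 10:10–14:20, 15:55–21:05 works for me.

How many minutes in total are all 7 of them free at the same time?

Hamid ∩ Idris: 10:20-15:20, 18:20-21:20.
Hamid ∩ Idris ∩ Clara: 10:20-15:20, 18:20-21:20.
Hamid ∩ Idris ∩ Clara ∩ Elena: 11:30-15:20, 18:20-21:20.
Hamid ∩ Idris ∩ Clara ∩ Elena ∩ Tomás: 12:00-15:20, 19:25-21:15.
Hamid ∩ Idris ∩ Clara ∩ Elena ∩ Tomás ∩ Ana: 12:00-15:20, 19:25-21:15.
Hamid ∩ Idris ∩ Clara ∩ Elena ∩ Tomás ∩ Ana ∩ Arjun: 12:00-14:20, 19:25-21:05.
So the common availability across everyone is 12:00-14:20, 19:25-21:05.
Summing the common windows: 140 + 100 = 240 minutes.

240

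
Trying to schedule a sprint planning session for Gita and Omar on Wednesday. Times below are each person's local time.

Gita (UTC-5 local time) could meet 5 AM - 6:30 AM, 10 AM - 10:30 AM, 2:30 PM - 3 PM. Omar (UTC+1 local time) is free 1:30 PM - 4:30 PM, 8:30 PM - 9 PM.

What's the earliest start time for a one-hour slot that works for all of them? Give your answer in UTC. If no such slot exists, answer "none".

none

Gita in UTC: 10:00-11:30, 15:00-15:30, 19:30-20:00 (add 5h to convert from UTC-5).
Omar in UTC: 12:30-15:30, 19:30-20:00 (subtract 1h to convert from UTC+1).
Gita ∩ Omar: 15:00-15:30, 19:30-20:00.
No common window is at least 60 minutes long.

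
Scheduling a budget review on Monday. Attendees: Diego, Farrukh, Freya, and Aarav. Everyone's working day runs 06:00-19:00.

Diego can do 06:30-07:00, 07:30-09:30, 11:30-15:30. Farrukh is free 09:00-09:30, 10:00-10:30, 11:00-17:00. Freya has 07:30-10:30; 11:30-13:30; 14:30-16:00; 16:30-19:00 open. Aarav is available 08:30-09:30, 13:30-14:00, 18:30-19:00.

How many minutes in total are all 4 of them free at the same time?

Diego ∩ Farrukh: 09:00-09:30, 11:30-15:30.
Diego ∩ Farrukh ∩ Freya: 09:00-09:30, 11:30-13:30, 14:30-15:30.
Diego ∩ Farrukh ∩ Freya ∩ Aarav: 09:00-09:30.
That's a single block of 30 minutes.

30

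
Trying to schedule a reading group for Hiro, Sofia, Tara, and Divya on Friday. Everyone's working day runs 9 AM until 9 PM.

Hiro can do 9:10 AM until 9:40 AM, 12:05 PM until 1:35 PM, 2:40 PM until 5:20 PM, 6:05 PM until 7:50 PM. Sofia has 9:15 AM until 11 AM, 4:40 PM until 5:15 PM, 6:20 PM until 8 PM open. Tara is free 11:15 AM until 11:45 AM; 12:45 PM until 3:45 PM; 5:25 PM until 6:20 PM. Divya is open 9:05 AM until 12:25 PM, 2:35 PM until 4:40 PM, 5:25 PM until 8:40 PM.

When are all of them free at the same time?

none

Hiro ∩ Sofia: 09:15-09:40, 16:40-17:15, 18:20-19:50.
Hiro ∩ Sofia ∩ Tara: ∅.
Hiro ∩ Sofia ∩ Tara ∩ Divya: ∅.
There is no time when everyone is free.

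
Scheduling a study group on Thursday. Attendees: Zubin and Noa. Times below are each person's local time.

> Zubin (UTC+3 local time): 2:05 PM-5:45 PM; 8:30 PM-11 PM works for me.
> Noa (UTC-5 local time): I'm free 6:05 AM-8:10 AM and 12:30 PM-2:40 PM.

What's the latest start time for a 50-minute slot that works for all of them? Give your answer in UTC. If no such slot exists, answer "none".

Zubin in UTC: 11:05-14:45, 17:30-20:00 (subtract 3h to convert from UTC+3).
Noa in UTC: 11:05-13:10, 17:30-19:40 (add 5h to convert from UTC-5).
Zubin ∩ Noa: 11:05-13:10, 17:30-19:40.
Those are the intersection windows.
The last common window of at least 50 minutes is 17:30-19:40; a 50-minute meeting can start as late as 18:50 and still end by 19:40.

18:50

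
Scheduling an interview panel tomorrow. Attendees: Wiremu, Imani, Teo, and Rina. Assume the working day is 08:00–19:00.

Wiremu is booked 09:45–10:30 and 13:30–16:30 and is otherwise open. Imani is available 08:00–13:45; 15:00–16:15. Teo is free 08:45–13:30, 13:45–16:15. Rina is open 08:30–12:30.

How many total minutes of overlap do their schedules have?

Wiremu free: 08:00-09:45, 10:30-13:30, 16:30-19:00 (invert busy blocks within the working day).
Imani free: 08:00-13:45, 15:00-16:15.
Teo free: 08:45-13:30, 13:45-16:15.
Rina free: 08:30-12:30.
Wiremu ∩ Imani: 08:00-09:45, 10:30-13:30.
Wiremu ∩ Imani ∩ Teo: 08:45-09:45, 10:30-13:30.
Wiremu ∩ Imani ∩ Teo ∩ Rina: 08:45-09:45, 10:30-12:30.
So the common availability across everyone is 08:45-09:45, 10:30-12:30.
Summing the common windows: 60 + 120 = 180 minutes.

180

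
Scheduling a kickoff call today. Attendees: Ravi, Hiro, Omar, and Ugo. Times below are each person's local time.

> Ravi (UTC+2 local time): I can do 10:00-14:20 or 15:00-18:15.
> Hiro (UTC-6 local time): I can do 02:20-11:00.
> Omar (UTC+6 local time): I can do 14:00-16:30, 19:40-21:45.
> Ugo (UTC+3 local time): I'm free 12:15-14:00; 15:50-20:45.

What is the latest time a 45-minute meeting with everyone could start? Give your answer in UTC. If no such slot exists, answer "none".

15:00

Ravi in UTC: 08:00-12:20, 13:00-16:15 (subtract 2h to convert from UTC+2).
Hiro in UTC: 08:20-17:00 (add 6h to convert from UTC-6).
Omar in UTC: 08:00-10:30, 13:40-15:45 (subtract 6h to convert from UTC+6).
Ugo in UTC: 09:15-11:00, 12:50-17:45 (subtract 3h to convert from UTC+3).
Ravi ∩ Hiro: 08:20-12:20, 13:00-16:15.
Ravi ∩ Hiro ∩ Omar: 08:20-10:30, 13:40-15:45.
Ravi ∩ Hiro ∩ Omar ∩ Ugo: 09:15-10:30, 13:40-15:45.
Those are the intersection windows.
The last common window of at least 45 minutes is 13:40-15:45; a 45-minute meeting can start as late as 15:00 and still end by 15:45.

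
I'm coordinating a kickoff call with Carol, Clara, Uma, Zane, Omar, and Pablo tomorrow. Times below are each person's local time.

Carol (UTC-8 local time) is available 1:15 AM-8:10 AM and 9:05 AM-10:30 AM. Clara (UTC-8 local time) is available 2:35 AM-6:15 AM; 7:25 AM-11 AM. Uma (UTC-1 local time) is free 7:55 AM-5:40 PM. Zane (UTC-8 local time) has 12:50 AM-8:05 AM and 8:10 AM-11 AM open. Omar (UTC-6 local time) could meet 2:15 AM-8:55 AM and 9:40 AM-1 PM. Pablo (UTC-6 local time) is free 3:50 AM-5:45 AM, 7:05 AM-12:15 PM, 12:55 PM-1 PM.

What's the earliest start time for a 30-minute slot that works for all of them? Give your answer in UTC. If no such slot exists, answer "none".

10:35

Carol in UTC: 09:15-16:10, 17:05-18:30 (add 8h to convert from UTC-8).
Clara in UTC: 10:35-14:15, 15:25-19:00 (add 8h to convert from UTC-8).
Uma in UTC: 08:55-18:40 (add 1h to convert from UTC-1).
Zane in UTC: 08:50-16:05, 16:10-19:00 (add 8h to convert from UTC-8).
Omar in UTC: 08:15-14:55, 15:40-19:00 (add 6h to convert from UTC-6).
Pablo in UTC: 09:50-11:45, 13:05-18:15, 18:55-19:00 (add 6h to convert from UTC-6).
Carol ∩ Clara: 10:35-14:15, 15:25-16:10, 17:05-18:30.
Carol ∩ Clara ∩ Uma: 10:35-14:15, 15:25-16:10, 17:05-18:30.
Carol ∩ Clara ∩ Uma ∩ Zane: 10:35-14:15, 15:25-16:05, 17:05-18:30.
Carol ∩ Clara ∩ Uma ∩ Zane ∩ Omar: 10:35-14:15, 15:40-16:05, 17:05-18:30.
Carol ∩ Clara ∩ Uma ∩ Zane ∩ Omar ∩ Pablo: 10:35-11:45, 13:05-14:15, 15:40-16:05, 17:05-18:15.
Those are the intersection windows.
The first common window of at least 30 minutes is 10:35-11:45, so the earliest start is 10:35.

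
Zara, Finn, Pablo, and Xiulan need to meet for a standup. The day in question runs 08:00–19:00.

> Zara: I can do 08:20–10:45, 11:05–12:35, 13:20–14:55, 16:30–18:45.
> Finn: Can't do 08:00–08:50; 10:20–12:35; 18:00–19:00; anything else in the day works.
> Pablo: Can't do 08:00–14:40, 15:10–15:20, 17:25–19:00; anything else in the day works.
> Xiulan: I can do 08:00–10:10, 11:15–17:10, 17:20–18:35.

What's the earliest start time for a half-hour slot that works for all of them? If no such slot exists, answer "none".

Zara free: 08:20-10:45, 11:05-12:35, 13:20-14:55, 16:30-18:45.
Finn free: 08:50-10:20, 12:35-18:00 (invert busy blocks within the working day).
Pablo free: 14:40-15:10, 15:20-17:25 (invert busy blocks within the working day).
Xiulan free: 08:00-10:10, 11:15-17:10, 17:20-18:35.
Zara ∩ Finn: 08:50-10:20, 13:20-14:55, 16:30-18:00.
Zara ∩ Finn ∩ Pablo: 14:40-14:55, 16:30-17:25.
Zara ∩ Finn ∩ Pablo ∩ Xiulan: 14:40-14:55, 16:30-17:10, 17:20-17:25.
So the common availability across everyone is 14:40-14:55, 16:30-17:10, 17:20-17:25.
The first common window of at least 30 minutes is 16:30-17:10, so the earliest start is 16:30.

16:30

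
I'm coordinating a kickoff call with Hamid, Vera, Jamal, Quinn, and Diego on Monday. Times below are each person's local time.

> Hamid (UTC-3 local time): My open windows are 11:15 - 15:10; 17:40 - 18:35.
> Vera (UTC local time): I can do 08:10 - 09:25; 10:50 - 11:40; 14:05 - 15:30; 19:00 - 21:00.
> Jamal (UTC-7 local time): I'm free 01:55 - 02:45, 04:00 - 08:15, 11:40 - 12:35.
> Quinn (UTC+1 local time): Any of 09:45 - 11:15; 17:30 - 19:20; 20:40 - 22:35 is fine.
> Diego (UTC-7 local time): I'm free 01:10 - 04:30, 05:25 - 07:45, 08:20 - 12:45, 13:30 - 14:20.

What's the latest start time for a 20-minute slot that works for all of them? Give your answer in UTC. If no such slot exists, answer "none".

none

Hamid in UTC: 14:15-18:10, 20:40-21:35 (add 3h to convert from UTC-3).
Vera in UTC: 08:10-09:25, 10:50-11:40, 14:05-15:30, 19:00-21:00.
Jamal in UTC: 08:55-09:45, 11:00-15:15, 18:40-19:35 (add 7h to convert from UTC-7).
Quinn in UTC: 08:45-10:15, 16:30-18:20, 19:40-21:35 (subtract 1h to convert from UTC+1).
Diego in UTC: 08:10-11:30, 12:25-14:45, 15:20-19:45, 20:30-21:20 (add 7h to convert from UTC-7).
Hamid ∩ Vera: 14:15-15:30, 20:40-21:00.
Hamid ∩ Vera ∩ Jamal: 14:15-15:15.
Hamid ∩ Vera ∩ Jamal ∩ Quinn: ∅.
Hamid ∩ Vera ∩ Jamal ∩ Quinn ∩ Diego: ∅.
There is no time when everyone is free.
No common window is at least 20 minutes long.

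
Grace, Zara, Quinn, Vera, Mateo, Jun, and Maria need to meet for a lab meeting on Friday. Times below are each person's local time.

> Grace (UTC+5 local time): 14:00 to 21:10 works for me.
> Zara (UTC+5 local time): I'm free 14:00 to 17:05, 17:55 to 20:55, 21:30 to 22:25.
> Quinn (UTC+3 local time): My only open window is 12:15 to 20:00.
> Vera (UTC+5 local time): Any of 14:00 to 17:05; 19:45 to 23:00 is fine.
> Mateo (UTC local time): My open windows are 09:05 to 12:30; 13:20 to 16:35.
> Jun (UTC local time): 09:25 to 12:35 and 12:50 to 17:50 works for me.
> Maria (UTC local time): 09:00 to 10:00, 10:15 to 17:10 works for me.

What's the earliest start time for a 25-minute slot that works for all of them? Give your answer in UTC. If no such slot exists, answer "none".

Grace in UTC: 09:00-16:10 (subtract 5h to convert from UTC+5).
Zara in UTC: 09:00-12:05, 12:55-15:55, 16:30-17:25 (subtract 5h to convert from UTC+5).
Quinn in UTC: 09:15-17:00 (subtract 3h to convert from UTC+3).
Vera in UTC: 09:00-12:05, 14:45-18:00 (subtract 5h to convert from UTC+5).
Mateo in UTC: 09:05-12:30, 13:20-16:35.
Jun in UTC: 09:25-12:35, 12:50-17:50.
Maria in UTC: 09:00-10:00, 10:15-17:10.
Grace ∩ Zara: 09:00-12:05, 12:55-15:55.
Grace ∩ Zara ∩ Quinn: 09:15-12:05, 12:55-15:55.
Grace ∩ Zara ∩ Quinn ∩ Vera: 09:15-12:05, 14:45-15:55.
Grace ∩ Zara ∩ Quinn ∩ Vera ∩ Mateo: 09:15-12:05, 14:45-15:55.
Grace ∩ Zara ∩ Quinn ∩ Vera ∩ Mateo ∩ Jun: 09:25-12:05, 14:45-15:55.
Grace ∩ Zara ∩ Quinn ∩ Vera ∩ Mateo ∩ Jun ∩ Maria: 09:25-10:00, 10:15-12:05, 14:45-15:55.
The first common window of at least 25 minutes is 09:25-10:00, so the earliest start is 09:25.

09:25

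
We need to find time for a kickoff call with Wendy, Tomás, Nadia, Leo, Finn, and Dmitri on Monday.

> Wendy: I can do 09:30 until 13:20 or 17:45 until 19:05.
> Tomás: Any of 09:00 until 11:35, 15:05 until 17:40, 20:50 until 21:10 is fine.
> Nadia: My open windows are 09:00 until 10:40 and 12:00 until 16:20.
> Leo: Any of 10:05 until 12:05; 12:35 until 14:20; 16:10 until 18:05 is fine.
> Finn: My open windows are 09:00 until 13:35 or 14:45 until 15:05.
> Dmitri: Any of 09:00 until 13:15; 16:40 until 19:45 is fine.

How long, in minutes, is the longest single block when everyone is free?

35

Wendy ∩ Tomás: 09:30-11:35.
Wendy ∩ Tomás ∩ Nadia: 09:30-10:40.
Wendy ∩ Tomás ∩ Nadia ∩ Leo: 10:05-10:40.
Wendy ∩ Tomás ∩ Nadia ∩ Leo ∩ Finn: 10:05-10:40.
Wendy ∩ Tomás ∩ Nadia ∩ Leo ∩ Finn ∩ Dmitri: 10:05-10:40.
So the common availability across everyone is 10:05-10:40.
The longest is 10:05-10:40 at 35 minutes.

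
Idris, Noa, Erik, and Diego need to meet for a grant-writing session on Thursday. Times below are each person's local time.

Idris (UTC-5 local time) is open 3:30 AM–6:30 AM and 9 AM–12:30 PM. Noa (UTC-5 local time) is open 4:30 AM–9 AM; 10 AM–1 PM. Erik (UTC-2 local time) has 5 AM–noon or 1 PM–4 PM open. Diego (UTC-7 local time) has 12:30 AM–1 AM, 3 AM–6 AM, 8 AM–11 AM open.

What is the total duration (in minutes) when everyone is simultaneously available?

240

Idris in UTC: 08:30-11:30, 14:00-17:30 (add 5h to convert from UTC-5).
Noa in UTC: 09:30-14:00, 15:00-18:00 (add 5h to convert from UTC-5).
Erik in UTC: 07:00-14:00, 15:00-18:00 (add 2h to convert from UTC-2).
Diego in UTC: 07:30-08:00, 10:00-13:00, 15:00-18:00 (add 7h to convert from UTC-7).
Idris ∩ Noa: 09:30-11:30, 15:00-17:30.
Idris ∩ Noa ∩ Erik: 09:30-11:30, 15:00-17:30.
Idris ∩ Noa ∩ Erik ∩ Diego: 10:00-11:30, 15:00-17:30.
Summing the common windows: 90 + 150 = 240 minutes.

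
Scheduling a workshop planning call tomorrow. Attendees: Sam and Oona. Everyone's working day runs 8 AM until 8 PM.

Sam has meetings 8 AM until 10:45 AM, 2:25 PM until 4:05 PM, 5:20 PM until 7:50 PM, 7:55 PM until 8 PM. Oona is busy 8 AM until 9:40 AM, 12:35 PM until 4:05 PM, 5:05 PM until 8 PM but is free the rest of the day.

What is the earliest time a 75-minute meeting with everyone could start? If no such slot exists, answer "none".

Sam free: 10:45-14:25, 16:05-17:20, 19:50-19:55 (invert busy blocks within the working day).
Oona free: 09:40-12:35, 16:05-17:05 (invert busy blocks within the working day).
Sam ∩ Oona: 10:45-12:35, 16:05-17:05.
The first common window of at least 75 minutes is 10:45-12:35, so the earliest start is 10:45.

10:45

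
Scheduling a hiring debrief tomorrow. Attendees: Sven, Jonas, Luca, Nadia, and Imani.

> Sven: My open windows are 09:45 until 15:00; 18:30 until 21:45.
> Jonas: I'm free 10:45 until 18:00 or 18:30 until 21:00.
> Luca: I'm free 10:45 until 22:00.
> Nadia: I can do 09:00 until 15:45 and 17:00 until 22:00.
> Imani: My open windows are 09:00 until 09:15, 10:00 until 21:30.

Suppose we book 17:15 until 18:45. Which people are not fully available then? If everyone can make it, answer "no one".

Jonas, Sven

Sven: not fully free for 17:15-18:45. Jonas: not fully free for 17:15-18:45. Luca: free for 17:15-18:45. Nadia: free for 17:15-18:45. Imani: free for 17:15-18:45.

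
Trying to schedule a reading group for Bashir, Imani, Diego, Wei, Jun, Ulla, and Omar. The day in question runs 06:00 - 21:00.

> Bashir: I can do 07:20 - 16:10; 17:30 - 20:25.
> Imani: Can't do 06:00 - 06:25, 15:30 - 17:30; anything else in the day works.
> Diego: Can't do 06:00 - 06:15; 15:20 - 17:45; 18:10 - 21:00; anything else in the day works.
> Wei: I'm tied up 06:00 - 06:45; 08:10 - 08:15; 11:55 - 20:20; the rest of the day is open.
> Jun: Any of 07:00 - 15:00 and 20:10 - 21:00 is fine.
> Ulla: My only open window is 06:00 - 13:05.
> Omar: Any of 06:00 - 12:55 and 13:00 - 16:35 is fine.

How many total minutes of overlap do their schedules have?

Bashir free: 07:20-16:10, 17:30-20:25.
Imani free: 06:25-15:30, 17:30-21:00 (invert busy blocks within the working day).
Diego free: 06:15-15:20, 17:45-18:10 (invert busy blocks within the working day).
Wei free: 06:45-08:10, 08:15-11:55, 20:20-21:00 (invert busy blocks within the working day).
Jun free: 07:00-15:00, 20:10-21:00.
Ulla free: 06:00-13:05.
Omar free: 06:00-12:55, 13:00-16:35.
Bashir ∩ Imani: 07:20-15:30, 17:30-20:25.
Bashir ∩ Imani ∩ Diego: 07:20-15:20, 17:45-18:10.
Bashir ∩ Imani ∩ Diego ∩ Wei: 07:20-08:10, 08:15-11:55.
Bashir ∩ Imani ∩ Diego ∩ Wei ∩ Jun: 07:20-08:10, 08:15-11:55.
Bashir ∩ Imani ∩ Diego ∩ Wei ∩ Jun ∩ Ulla: 07:20-08:10, 08:15-11:55.
Bashir ∩ Imani ∩ Diego ∩ Wei ∩ Jun ∩ Ulla ∩ Omar: 07:20-08:10, 08:15-11:55.
Summing the common windows: 50 + 220 = 270 minutes.

270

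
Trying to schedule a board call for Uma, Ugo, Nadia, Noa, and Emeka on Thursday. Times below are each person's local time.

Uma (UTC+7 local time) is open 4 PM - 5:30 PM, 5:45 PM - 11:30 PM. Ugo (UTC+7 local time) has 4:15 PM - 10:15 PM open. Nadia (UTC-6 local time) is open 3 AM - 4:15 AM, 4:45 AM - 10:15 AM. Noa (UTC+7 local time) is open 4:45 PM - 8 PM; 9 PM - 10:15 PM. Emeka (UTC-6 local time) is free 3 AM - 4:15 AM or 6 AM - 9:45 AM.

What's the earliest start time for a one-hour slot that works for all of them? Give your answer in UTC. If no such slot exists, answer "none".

12:00

Uma in UTC: 09:00-10:30, 10:45-16:30 (subtract 7h to convert from UTC+7).
Ugo in UTC: 09:15-15:15 (subtract 7h to convert from UTC+7).
Nadia in UTC: 09:00-10:15, 10:45-16:15 (add 6h to convert from UTC-6).
Noa in UTC: 09:45-13:00, 14:00-15:15 (subtract 7h to convert from UTC+7).
Emeka in UTC: 09:00-10:15, 12:00-15:45 (add 6h to convert from UTC-6).
Uma ∩ Ugo: 09:15-10:30, 10:45-15:15.
Uma ∩ Ugo ∩ Nadia: 09:15-10:15, 10:45-15:15.
Uma ∩ Ugo ∩ Nadia ∩ Noa: 09:45-10:15, 10:45-13:00, 14:00-15:15.
Uma ∩ Ugo ∩ Nadia ∩ Noa ∩ Emeka: 09:45-10:15, 12:00-13:00, 14:00-15:15.
Those are the intersection windows.
The first common window of at least 60 minutes is 12:00-13:00, so the earliest start is 12:00.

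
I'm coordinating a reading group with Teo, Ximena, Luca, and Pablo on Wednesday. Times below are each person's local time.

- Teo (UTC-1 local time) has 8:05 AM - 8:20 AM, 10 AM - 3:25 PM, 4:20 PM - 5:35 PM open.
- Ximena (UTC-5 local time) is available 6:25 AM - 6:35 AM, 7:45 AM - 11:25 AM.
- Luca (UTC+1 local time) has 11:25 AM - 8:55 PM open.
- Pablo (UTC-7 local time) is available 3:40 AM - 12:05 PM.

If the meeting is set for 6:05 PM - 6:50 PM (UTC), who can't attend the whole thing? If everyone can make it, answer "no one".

Teo, Ximena

Teo in UTC: 09:05-09:20, 11:00-16:25, 17:20-18:35 (add 1h to convert from UTC-1).
Ximena in UTC: 11:25-11:35, 12:45-16:25 (add 5h to convert from UTC-5).
Luca in UTC: 10:25-19:55 (subtract 1h to convert from UTC+1).
Pablo in UTC: 10:40-19:05 (add 7h to convert from UTC-7).
Teo: not fully free for 18:05-18:50. Ximena: not fully free for 18:05-18:50. Luca: free for 18:05-18:50. Pablo: free for 18:05-18:50.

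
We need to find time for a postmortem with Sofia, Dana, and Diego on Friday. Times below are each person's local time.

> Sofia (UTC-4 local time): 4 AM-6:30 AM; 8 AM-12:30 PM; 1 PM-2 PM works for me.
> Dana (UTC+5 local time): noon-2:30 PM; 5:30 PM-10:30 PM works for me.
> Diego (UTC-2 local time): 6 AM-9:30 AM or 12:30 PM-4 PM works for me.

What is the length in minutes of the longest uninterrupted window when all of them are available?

120

Sofia in UTC: 08:00-10:30, 12:00-16:30, 17:00-18:00 (add 4h to convert from UTC-4).
Dana in UTC: 07:00-09:30, 12:30-17:30 (subtract 5h to convert from UTC+5).
Diego in UTC: 08:00-11:30, 14:30-18:00 (add 2h to convert from UTC-2).
Sofia ∩ Dana: 08:00-09:30, 12:30-16:30, 17:00-17:30.
Sofia ∩ Dana ∩ Diego: 08:00-09:30, 14:30-16:30, 17:00-17:30.
Those are the intersection windows.
The longest is 14:30-16:30 at 120 minutes.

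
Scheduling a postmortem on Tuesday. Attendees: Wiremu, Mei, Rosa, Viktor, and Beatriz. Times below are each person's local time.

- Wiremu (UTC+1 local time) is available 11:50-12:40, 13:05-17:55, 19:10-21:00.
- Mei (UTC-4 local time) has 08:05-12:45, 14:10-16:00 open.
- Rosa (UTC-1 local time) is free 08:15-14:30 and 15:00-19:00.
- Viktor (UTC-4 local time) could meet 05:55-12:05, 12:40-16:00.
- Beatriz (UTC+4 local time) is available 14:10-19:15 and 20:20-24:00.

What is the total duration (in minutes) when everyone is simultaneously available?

305

Wiremu in UTC: 10:50-11:40, 12:05-16:55, 18:10-20:00 (subtract 1h to convert from UTC+1).
Mei in UTC: 12:05-16:45, 18:10-20:00 (add 4h to convert from UTC-4).
Rosa in UTC: 09:15-15:30, 16:00-20:00 (add 1h to convert from UTC-1).
Viktor in UTC: 09:55-16:05, 16:40-20:00 (add 4h to convert from UTC-4).
Beatriz in UTC: 10:10-15:15, 16:20-20:00 (subtract 4h to convert from UTC+4).
Wiremu ∩ Mei: 12:05-16:45, 18:10-20:00.
Wiremu ∩ Mei ∩ Rosa: 12:05-15:30, 16:00-16:45, 18:10-20:00.
Wiremu ∩ Mei ∩ Rosa ∩ Viktor: 12:05-15:30, 16:00-16:05, 16:40-16:45, 18:10-20:00.
Wiremu ∩ Mei ∩ Rosa ∩ Viktor ∩ Beatriz: 12:05-15:15, 16:40-16:45, 18:10-20:00.
So the common availability across everyone is 12:05-15:15, 16:40-16:45, 18:10-20:00.
Summing the common windows: 190 + 5 + 110 = 305 minutes.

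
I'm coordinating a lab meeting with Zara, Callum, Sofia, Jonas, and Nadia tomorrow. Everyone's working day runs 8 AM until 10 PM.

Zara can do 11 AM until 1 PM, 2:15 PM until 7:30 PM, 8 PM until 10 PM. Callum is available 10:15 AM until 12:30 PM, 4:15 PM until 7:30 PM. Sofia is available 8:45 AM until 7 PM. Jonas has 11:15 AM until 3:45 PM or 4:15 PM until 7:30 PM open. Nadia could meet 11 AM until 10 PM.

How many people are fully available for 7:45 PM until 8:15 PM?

Nadia can make the full 19:45-20:15 slot — that's 1.

1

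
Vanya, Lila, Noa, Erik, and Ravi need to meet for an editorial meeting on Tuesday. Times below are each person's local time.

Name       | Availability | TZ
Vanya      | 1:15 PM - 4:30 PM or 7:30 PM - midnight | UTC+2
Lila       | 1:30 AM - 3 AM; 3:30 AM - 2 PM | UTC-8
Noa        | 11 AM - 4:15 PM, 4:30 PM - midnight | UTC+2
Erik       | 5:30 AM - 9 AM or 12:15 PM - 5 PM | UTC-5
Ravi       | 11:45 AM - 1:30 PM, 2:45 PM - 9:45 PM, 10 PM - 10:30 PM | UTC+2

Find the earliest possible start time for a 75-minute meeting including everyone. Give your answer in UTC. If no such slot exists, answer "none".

12:45

Vanya in UTC: 11:15-14:30, 17:30-22:00 (subtract 2h to convert from UTC+2).
Lila in UTC: 09:30-11:00, 11:30-22:00 (add 8h to convert from UTC-8).
Noa in UTC: 09:00-14:15, 14:30-22:00 (subtract 2h to convert from UTC+2).
Erik in UTC: 10:30-14:00, 17:15-22:00 (add 5h to convert from UTC-5).
Ravi in UTC: 09:45-11:30, 12:45-19:45, 20:00-20:30 (subtract 2h to convert from UTC+2).
Vanya ∩ Lila: 11:30-14:30, 17:30-22:00.
Vanya ∩ Lila ∩ Noa: 11:30-14:15, 17:30-22:00.
Vanya ∩ Lila ∩ Noa ∩ Erik: 11:30-14:00, 17:30-22:00.
Vanya ∩ Lila ∩ Noa ∩ Erik ∩ Ravi: 12:45-14:00, 17:30-19:45, 20:00-20:30.
The first common window of at least 75 minutes is 12:45-14:00, so the earliest start is 12:45.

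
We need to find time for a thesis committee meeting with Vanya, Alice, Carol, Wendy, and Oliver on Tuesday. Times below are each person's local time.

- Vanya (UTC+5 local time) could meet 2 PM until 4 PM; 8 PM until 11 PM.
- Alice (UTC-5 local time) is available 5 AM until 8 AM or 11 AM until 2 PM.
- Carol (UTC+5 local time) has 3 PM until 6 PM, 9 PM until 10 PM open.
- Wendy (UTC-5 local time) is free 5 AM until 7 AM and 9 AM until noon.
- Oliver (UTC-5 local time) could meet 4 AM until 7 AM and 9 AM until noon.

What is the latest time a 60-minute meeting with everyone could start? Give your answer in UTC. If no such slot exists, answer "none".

16:00

Vanya in UTC: 09:00-11:00, 15:00-18:00 (subtract 5h to convert from UTC+5).
Alice in UTC: 10:00-13:00, 16:00-19:00 (add 5h to convert from UTC-5).
Carol in UTC: 10:00-13:00, 16:00-17:00 (subtract 5h to convert from UTC+5).
Wendy in UTC: 10:00-12:00, 14:00-17:00 (add 5h to convert from UTC-5).
Oliver in UTC: 09:00-12:00, 14:00-17:00 (add 5h to convert from UTC-5).
Vanya ∩ Alice: 10:00-11:00, 16:00-18:00.
Vanya ∩ Alice ∩ Carol: 10:00-11:00, 16:00-17:00.
Vanya ∩ Alice ∩ Carol ∩ Wendy: 10:00-11:00, 16:00-17:00.
Vanya ∩ Alice ∩ Carol ∩ Wendy ∩ Oliver: 10:00-11:00, 16:00-17:00.
The last common window of at least 60 minutes is 16:00-17:00; a 60-minute meeting can start as late as 16:00 and still end by 17:00.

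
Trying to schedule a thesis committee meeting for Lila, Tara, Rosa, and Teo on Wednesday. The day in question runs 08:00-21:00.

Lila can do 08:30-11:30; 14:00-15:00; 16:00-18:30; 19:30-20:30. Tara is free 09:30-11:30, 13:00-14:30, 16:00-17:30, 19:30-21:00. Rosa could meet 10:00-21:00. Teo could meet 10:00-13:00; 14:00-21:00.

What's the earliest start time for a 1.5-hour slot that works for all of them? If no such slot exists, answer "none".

10:00

Lila ∩ Tara: 09:30-11:30, 14:00-14:30, 16:00-17:30, 19:30-20:30.
Lila ∩ Tara ∩ Rosa: 10:00-11:30, 14:00-14:30, 16:00-17:30, 19:30-20:30.
Lila ∩ Tara ∩ Rosa ∩ Teo: 10:00-11:30, 14:00-14:30, 16:00-17:30, 19:30-20:30.
So the common availability across everyone is 10:00-11:30, 14:00-14:30, 16:00-17:30, 19:30-20:30.
The first common window of at least 90 minutes is 10:00-11:30, so the earliest start is 10:00.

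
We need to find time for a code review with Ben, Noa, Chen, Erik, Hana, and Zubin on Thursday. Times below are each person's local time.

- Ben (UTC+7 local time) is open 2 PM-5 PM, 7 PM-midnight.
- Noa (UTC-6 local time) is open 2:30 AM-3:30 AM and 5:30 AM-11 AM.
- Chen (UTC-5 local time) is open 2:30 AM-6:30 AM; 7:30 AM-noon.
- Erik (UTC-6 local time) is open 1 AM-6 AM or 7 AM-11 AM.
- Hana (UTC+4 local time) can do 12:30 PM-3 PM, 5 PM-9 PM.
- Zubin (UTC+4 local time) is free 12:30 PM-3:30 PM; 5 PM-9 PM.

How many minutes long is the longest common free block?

Ben in UTC: 07:00-10:00, 12:00-17:00 (subtract 7h to convert from UTC+7).
Noa in UTC: 08:30-09:30, 11:30-17:00 (add 6h to convert from UTC-6).
Chen in UTC: 07:30-11:30, 12:30-17:00 (add 5h to convert from UTC-5).
Erik in UTC: 07:00-12:00, 13:00-17:00 (add 6h to convert from UTC-6).
Hana in UTC: 08:30-11:00, 13:00-17:00 (subtract 4h to convert from UTC+4).
Zubin in UTC: 08:30-11:30, 13:00-17:00 (subtract 4h to convert from UTC+4).
Ben ∩ Noa: 08:30-09:30, 12:00-17:00.
Ben ∩ Noa ∩ Chen: 08:30-09:30, 12:30-17:00.
Ben ∩ Noa ∩ Chen ∩ Erik: 08:30-09:30, 13:00-17:00.
Ben ∩ Noa ∩ Chen ∩ Erik ∩ Hana: 08:30-09:30, 13:00-17:00.
Ben ∩ Noa ∩ Chen ∩ Erik ∩ Hana ∩ Zubin: 08:30-09:30, 13:00-17:00.
The longest is 13:00-17:00 at 240 minutes.

240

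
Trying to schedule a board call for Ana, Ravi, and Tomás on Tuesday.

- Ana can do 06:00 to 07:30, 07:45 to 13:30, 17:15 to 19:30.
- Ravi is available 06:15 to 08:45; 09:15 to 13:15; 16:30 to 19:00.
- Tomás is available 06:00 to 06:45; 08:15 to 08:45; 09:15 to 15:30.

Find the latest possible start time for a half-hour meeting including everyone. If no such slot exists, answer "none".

Ana ∩ Ravi: 06:15-07:30, 07:45-08:45, 09:15-13:15, 17:15-19:00.
Ana ∩ Ravi ∩ Tomás: 06:15-06:45, 08:15-08:45, 09:15-13:15.
Those are the intersection windows.
The last common window of at least 30 minutes is 09:15-13:15; a 30-minute meeting can start as late as 12:45 and still end by 13:15.

12:45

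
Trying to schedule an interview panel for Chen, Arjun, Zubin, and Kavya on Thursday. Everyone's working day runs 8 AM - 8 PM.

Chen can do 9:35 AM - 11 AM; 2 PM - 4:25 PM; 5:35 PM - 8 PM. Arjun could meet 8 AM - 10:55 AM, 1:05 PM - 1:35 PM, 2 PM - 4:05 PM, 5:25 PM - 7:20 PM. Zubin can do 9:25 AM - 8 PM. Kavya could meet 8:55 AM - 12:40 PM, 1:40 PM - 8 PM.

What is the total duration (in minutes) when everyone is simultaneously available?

Chen ∩ Arjun: 09:35-10:55, 14:00-16:05, 17:35-19:20.
Chen ∩ Arjun ∩ Zubin: 09:35-10:55, 14:00-16:05, 17:35-19:20.
Chen ∩ Arjun ∩ Zubin ∩ Kavya: 09:35-10:55, 14:00-16:05, 17:35-19:20.
Those are the intersection windows.
Summing the common windows: 80 + 125 + 105 = 310 minutes.

310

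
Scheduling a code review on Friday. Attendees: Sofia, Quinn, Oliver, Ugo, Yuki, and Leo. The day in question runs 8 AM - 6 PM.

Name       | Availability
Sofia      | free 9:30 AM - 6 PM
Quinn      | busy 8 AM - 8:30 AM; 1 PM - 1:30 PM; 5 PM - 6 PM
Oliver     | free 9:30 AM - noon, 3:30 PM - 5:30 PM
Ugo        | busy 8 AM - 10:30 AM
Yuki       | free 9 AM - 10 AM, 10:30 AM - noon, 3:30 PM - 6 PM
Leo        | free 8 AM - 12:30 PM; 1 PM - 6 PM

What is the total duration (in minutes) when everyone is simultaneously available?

180

Sofia free: 09:30-18:00.
Quinn free: 08:30-13:00, 13:30-17:00 (invert busy blocks within the working day).
Oliver free: 09:30-12:00, 15:30-17:30.
Ugo free: 10:30-18:00 (invert busy blocks within the working day).
Yuki free: 09:00-10:00, 10:30-12:00, 15:30-18:00.
Leo free: 08:00-12:30, 13:00-18:00.
Sofia ∩ Quinn: 09:30-13:00, 13:30-17:00.
Sofia ∩ Quinn ∩ Oliver: 09:30-12:00, 15:30-17:00.
Sofia ∩ Quinn ∩ Oliver ∩ Ugo: 10:30-12:00, 15:30-17:00.
Sofia ∩ Quinn ∩ Oliver ∩ Ugo ∩ Yuki: 10:30-12:00, 15:30-17:00.
Sofia ∩ Quinn ∩ Oliver ∩ Ugo ∩ Yuki ∩ Leo: 10:30-12:00, 15:30-17:00.
So the common availability across everyone is 10:30-12:00, 15:30-17:00.
Summing the common windows: 90 + 90 = 180 minutes.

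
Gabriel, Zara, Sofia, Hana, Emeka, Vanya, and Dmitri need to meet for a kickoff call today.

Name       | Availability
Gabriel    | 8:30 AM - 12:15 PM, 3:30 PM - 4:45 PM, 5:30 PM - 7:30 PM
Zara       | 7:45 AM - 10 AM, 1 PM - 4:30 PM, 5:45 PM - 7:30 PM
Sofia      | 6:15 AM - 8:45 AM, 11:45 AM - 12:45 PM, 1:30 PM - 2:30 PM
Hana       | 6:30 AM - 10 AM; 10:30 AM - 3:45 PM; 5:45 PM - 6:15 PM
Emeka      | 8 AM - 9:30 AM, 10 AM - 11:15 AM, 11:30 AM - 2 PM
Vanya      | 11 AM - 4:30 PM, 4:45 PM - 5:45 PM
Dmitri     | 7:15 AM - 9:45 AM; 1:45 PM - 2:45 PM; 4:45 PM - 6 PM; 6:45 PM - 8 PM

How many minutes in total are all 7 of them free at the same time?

Gabriel ∩ Zara: 08:30-10:00, 15:30-16:30, 17:45-19:30.
Gabriel ∩ Zara ∩ Sofia: 08:30-08:45.
Gabriel ∩ Zara ∩ Sofia ∩ Hana: 08:30-08:45.
Gabriel ∩ Zara ∩ Sofia ∩ Hana ∩ Emeka: 08:30-08:45.
Gabriel ∩ Zara ∩ Sofia ∩ Hana ∩ Emeka ∩ Vanya: ∅.
Gabriel ∩ Zara ∩ Sofia ∩ Hana ∩ Emeka ∩ Vanya ∩ Dmitri: ∅.
There is no time when everyone is free.
There is no common window, so the total is 0 minutes.

0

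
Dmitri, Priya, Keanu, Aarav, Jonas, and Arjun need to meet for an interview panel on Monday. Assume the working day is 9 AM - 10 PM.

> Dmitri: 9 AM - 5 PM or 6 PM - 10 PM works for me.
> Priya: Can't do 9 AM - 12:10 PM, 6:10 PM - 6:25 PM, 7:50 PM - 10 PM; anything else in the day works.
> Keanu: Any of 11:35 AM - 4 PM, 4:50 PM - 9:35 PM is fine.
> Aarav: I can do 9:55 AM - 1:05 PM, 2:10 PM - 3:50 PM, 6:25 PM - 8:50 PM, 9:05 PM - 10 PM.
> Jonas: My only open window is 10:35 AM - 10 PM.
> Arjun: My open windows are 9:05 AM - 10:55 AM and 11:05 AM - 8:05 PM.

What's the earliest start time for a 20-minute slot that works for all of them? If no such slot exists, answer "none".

Dmitri free: 09:00-17:00, 18:00-22:00.
Priya free: 12:10-18:10, 18:25-19:50 (invert busy blocks within the working day).
Keanu free: 11:35-16:00, 16:50-21:35.
Aarav free: 09:55-13:05, 14:10-15:50, 18:25-20:50, 21:05-22:00.
Jonas free: 10:35-22:00.
Arjun free: 09:05-10:55, 11:05-20:05.
Dmitri ∩ Priya: 12:10-17:00, 18:00-18:10, 18:25-19:50.
Dmitri ∩ Priya ∩ Keanu: 12:10-16:00, 16:50-17:00, 18:00-18:10, 18:25-19:50.
Dmitri ∩ Priya ∩ Keanu ∩ Aarav: 12:10-13:05, 14:10-15:50, 18:25-19:50.
Dmitri ∩ Priya ∩ Keanu ∩ Aarav ∩ Jonas: 12:10-13:05, 14:10-15:50, 18:25-19:50.
Dmitri ∩ Priya ∩ Keanu ∩ Aarav ∩ Jonas ∩ Arjun: 12:10-13:05, 14:10-15:50, 18:25-19:50.
The first common window of at least 20 minutes is 12:10-13:05, so the earliest start is 12:10.

12:10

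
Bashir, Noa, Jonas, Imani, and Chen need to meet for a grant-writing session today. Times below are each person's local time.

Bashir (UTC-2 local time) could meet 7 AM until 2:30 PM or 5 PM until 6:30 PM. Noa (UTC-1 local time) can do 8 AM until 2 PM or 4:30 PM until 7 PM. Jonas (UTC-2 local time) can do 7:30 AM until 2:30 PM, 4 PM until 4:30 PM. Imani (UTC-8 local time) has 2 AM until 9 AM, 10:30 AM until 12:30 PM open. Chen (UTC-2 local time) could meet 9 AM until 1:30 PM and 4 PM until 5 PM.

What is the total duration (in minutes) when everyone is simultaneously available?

Bashir in UTC: 09:00-16:30, 19:00-20:30 (add 2h to convert from UTC-2).
Noa in UTC: 09:00-15:00, 17:30-20:00 (add 1h to convert from UTC-1).
Jonas in UTC: 09:30-16:30, 18:00-18:30 (add 2h to convert from UTC-2).
Imani in UTC: 10:00-17:00, 18:30-20:30 (add 8h to convert from UTC-8).
Chen in UTC: 11:00-15:30, 18:00-19:00 (add 2h to convert from UTC-2).
Bashir ∩ Noa: 09:00-15:00, 19:00-20:00.
Bashir ∩ Noa ∩ Jonas: 09:30-15:00.
Bashir ∩ Noa ∩ Jonas ∩ Imani: 10:00-15:00.
Bashir ∩ Noa ∩ Jonas ∩ Imani ∩ Chen: 11:00-15:00.
So the common availability across everyone is 11:00-15:00.
That's a single block of 240 minutes.

240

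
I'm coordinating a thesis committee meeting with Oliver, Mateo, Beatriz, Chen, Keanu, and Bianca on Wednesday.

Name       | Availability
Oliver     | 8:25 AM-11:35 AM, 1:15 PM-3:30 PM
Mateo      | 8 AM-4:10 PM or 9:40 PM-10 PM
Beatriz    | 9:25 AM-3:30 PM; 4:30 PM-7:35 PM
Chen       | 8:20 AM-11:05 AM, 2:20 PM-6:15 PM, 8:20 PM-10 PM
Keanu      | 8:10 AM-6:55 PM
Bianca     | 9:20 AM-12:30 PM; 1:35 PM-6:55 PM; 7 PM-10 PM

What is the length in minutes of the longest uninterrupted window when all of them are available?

Oliver ∩ Mateo: 08:25-11:35, 13:15-15:30.
Oliver ∩ Mateo ∩ Beatriz: 09:25-11:35, 13:15-15:30.
Oliver ∩ Mateo ∩ Beatriz ∩ Chen: 09:25-11:05, 14:20-15:30.
Oliver ∩ Mateo ∩ Beatriz ∩ Chen ∩ Keanu: 09:25-11:05, 14:20-15:30.
Oliver ∩ Mateo ∩ Beatriz ∩ Chen ∩ Keanu ∩ Bianca: 09:25-11:05, 14:20-15:30.
The longest is 09:25-11:05 at 100 minutes.

100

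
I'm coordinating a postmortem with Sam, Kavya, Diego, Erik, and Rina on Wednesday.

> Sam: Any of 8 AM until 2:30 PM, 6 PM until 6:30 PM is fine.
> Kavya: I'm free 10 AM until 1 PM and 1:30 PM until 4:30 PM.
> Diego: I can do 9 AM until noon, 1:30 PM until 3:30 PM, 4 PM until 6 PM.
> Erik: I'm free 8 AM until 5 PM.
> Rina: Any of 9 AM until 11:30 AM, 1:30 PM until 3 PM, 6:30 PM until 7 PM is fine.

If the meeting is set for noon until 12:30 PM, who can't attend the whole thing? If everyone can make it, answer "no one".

Sam: free for 12:00-12:30. Kavya: free for 12:00-12:30. Diego: not fully free for 12:00-12:30. Erik: free for 12:00-12:30. Rina: not fully free for 12:00-12:30.

Diego, Rina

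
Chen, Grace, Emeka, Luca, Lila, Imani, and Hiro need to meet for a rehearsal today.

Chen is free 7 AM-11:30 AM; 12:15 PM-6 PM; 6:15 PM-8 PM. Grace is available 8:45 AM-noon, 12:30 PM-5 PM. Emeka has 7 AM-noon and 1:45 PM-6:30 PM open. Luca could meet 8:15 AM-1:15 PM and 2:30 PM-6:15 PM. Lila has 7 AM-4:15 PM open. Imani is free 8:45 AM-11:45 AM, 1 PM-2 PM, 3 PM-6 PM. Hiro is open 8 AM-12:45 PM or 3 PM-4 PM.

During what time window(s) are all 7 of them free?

08:45-11:30, 15:00-16:00

Chen ∩ Grace: 08:45-11:30, 12:30-17:00.
Chen ∩ Grace ∩ Emeka: 08:45-11:30, 13:45-17:00.
Chen ∩ Grace ∩ Emeka ∩ Luca: 08:45-11:30, 14:30-17:00.
Chen ∩ Grace ∩ Emeka ∩ Luca ∩ Lila: 08:45-11:30, 14:30-16:15.
Chen ∩ Grace ∩ Emeka ∩ Luca ∩ Lila ∩ Imani: 08:45-11:30, 15:00-16:15.
Chen ∩ Grace ∩ Emeka ∩ Luca ∩ Lila ∩ Imani ∩ Hiro: 08:45-11:30, 15:00-16:00.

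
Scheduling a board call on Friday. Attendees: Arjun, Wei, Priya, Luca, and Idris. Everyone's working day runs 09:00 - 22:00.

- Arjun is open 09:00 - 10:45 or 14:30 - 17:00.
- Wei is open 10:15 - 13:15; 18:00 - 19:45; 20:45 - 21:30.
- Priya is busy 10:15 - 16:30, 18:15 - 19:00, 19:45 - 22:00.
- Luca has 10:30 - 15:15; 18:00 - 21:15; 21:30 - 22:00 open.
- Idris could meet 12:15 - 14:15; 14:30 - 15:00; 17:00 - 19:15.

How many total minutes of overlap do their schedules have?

Arjun free: 09:00-10:45, 14:30-17:00.
Wei free: 10:15-13:15, 18:00-19:45, 20:45-21:30.
Priya free: 09:00-10:15, 16:30-18:15, 19:00-19:45 (invert busy blocks within the working day).
Luca free: 10:30-15:15, 18:00-21:15, 21:30-22:00.
Idris free: 12:15-14:15, 14:30-15:00, 17:00-19:15.
Arjun ∩ Wei: 10:15-10:45.
Arjun ∩ Wei ∩ Priya: ∅.
Arjun ∩ Wei ∩ Priya ∩ Luca: ∅.
Arjun ∩ Wei ∩ Priya ∩ Luca ∩ Idris: ∅.
There is no time when everyone is free.
There is no common window, so the total is 0 minutes.

0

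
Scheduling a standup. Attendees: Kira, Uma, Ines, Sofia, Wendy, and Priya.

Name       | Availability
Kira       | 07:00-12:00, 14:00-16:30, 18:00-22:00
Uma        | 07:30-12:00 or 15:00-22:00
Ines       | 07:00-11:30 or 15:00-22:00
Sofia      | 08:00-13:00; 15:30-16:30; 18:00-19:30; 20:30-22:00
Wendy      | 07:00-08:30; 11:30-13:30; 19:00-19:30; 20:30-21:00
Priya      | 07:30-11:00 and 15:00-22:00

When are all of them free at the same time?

08:00-08:30, 19:00-19:30, 20:30-21:00

Kira ∩ Uma: 07:30-12:00, 15:00-16:30, 18:00-22:00.
Kira ∩ Uma ∩ Ines: 07:30-11:30, 15:00-16:30, 18:00-22:00.
Kira ∩ Uma ∩ Ines ∩ Sofia: 08:00-11:30, 15:30-16:30, 18:00-19:30, 20:30-22:00.
Kira ∩ Uma ∩ Ines ∩ Sofia ∩ Wendy: 08:00-08:30, 19:00-19:30, 20:30-21:00.
Kira ∩ Uma ∩ Ines ∩ Sofia ∩ Wendy ∩ Priya: 08:00-08:30, 19:00-19:30, 20:30-21:00.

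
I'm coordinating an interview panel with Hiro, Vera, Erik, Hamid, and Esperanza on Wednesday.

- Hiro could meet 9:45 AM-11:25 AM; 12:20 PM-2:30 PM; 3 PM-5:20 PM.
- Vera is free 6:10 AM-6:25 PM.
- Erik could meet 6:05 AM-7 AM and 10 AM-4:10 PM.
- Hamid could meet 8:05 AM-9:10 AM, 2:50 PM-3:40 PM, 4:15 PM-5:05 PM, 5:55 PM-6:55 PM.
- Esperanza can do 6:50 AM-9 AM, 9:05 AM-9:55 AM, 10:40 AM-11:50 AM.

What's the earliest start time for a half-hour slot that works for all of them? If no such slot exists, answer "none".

Hiro ∩ Vera: 09:45-11:25, 12:20-14:30, 15:00-17:20.
Hiro ∩ Vera ∩ Erik: 10:00-11:25, 12:20-14:30, 15:00-16:10.
Hiro ∩ Vera ∩ Erik ∩ Hamid: 15:00-15:40.
Hiro ∩ Vera ∩ Erik ∩ Hamid ∩ Esperanza: ∅.
There is no time when everyone is free.
No common window is at least 30 minutes long.

none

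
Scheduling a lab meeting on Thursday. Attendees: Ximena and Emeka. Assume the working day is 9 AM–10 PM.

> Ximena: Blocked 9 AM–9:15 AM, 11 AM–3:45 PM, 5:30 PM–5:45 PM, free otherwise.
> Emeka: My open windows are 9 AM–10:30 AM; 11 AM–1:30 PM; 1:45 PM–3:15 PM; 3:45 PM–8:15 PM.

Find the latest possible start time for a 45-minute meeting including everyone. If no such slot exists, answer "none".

Ximena free: 09:15-11:00, 15:45-17:30, 17:45-22:00 (invert busy blocks within the working day).
Emeka free: 09:00-10:30, 11:00-13:30, 13:45-15:15, 15:45-20:15.
Ximena ∩ Emeka: 09:15-10:30, 15:45-17:30, 17:45-20:15.
The last common window of at least 45 minutes is 17:45-20:15; a 45-minute meeting can start as late as 19:30 and still end by 20:15.

19:30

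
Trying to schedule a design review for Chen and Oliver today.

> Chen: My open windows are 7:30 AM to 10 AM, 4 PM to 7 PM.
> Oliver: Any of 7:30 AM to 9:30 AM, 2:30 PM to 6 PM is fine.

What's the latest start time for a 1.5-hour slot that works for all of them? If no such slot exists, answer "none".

Chen ∩ Oliver: 07:30-09:30, 16:00-18:00.
The last common window of at least 90 minutes is 16:00-18:00; a 90-minute meeting can start as late as 16:30 and still end by 18:00.

16:30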